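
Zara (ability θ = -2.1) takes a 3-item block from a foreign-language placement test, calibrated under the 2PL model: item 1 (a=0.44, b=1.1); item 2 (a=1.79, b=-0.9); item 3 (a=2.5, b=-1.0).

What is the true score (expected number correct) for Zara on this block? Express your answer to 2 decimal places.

P(θ) = 1 / (1 + exp(−a(θ − b)))
P_1 = 1/(1+e^{1.4080}) = 0.1965
P_2 = 1/(1+e^{2.1480}) = 0.1045
P_3 = 1/(1+e^{2.7500}) = 0.0601
E[score] = 0.1965 + 0.1045 + 0.0601 = 0.3612

0.36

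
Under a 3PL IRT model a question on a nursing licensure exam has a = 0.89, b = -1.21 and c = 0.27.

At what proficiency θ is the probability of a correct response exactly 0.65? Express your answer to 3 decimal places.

P(θ) = c + (1 − c) · 1 / (1 + exp(−a(θ − b)))
Remove guessing floor: (0.65 − 0.27)/(1 − 0.27) = 0.5205
logit = ln(0.5205/0.4795) = 0.0822
θ = b + logit/(a) = -1.21 + 0.0822/0.8900 = -1.1176

-1.118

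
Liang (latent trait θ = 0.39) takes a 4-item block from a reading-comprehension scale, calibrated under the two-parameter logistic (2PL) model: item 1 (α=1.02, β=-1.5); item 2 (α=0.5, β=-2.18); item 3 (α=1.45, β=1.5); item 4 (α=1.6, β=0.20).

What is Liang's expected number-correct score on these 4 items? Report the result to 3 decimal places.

P(θ) = 1 / (1 + exp(−α(θ − β)))
P_1 = 1/(1+e^{-1.9278}) = 0.8730
P_2 = 1/(1+e^{-1.2850}) = 0.7833
P_3 = 1/(1+e^{1.6095}) = 0.1667
P_4 = 1/(1+e^{-0.3040}) = 0.5754
E[score] = 0.8730 + 0.7833 + 0.1667 + 0.5754 = 2.3984

2.398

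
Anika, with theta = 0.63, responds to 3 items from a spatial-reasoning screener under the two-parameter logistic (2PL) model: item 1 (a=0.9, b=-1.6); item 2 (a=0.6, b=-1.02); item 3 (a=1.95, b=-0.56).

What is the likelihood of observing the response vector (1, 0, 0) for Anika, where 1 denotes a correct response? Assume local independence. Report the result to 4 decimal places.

0.0214

P(theta) = 1 / (1 + exp(−a(theta − b)))
P_1 = 1/(1+e^{-2.0070}) = 0.8815
P_2 = 1/(1+e^{-0.9900}) = 0.7291
P_3 = 1/(1+e^{-2.3205}) = 0.9106
L = P_1 × (1−P_2) × (1−P_3) = 0.8815 × 0.2709 × 0.0894 = 0.02136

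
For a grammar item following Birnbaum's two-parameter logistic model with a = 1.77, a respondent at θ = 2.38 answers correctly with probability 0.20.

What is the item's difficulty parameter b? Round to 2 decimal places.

P(θ) = 1 / (1 + exp(−a(θ − b)))
logit(0.20) = ln(0.20/0.80) = -1.3863
b = θ − logit/(a) = 2.38 − (-1.3863)/1.7700 = 3.1632

3.16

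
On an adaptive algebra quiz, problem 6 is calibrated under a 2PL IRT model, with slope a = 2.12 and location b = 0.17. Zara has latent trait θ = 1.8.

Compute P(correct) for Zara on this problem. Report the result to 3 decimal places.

0.969

P(θ) = 1 / (1 + exp(−a(θ − b)))
Exponent: 2.12 × (1.8 − 0.17) = 3.4556
1/(1 + e^{-3.4556}) = 0.9694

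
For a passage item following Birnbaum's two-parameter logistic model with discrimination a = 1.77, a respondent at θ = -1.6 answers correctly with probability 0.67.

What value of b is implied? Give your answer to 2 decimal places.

-2.00

P(θ) = 1 / (1 + exp(−a(θ − b)))
logit(0.67) = ln(0.67/0.33) = 0.7082
b = θ − logit/(a) = -1.6 − 0.7082/1.7700 = -2.0001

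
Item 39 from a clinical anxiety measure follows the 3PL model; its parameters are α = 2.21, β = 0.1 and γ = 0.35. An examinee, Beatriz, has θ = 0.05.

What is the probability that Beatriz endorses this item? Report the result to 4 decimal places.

0.6571

P(θ) = γ + (1 − γ) · 1 / (1 + exp(−α(θ − β)))
Exponent: 2.21 × (0.05 − 0.1) = -0.1105
1/(1 + e^{0.1105}) = 0.4724
P = 0.35 + 0.65 × 0.4724 = 0.6571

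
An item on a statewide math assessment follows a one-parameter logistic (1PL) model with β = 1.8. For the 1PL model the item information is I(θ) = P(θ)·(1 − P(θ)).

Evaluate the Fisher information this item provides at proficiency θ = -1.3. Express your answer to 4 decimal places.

0.0412

P = 1/(1+e^{3.1000}) = 0.0431
P(1−P) = 0.0431 × 0.9569 = 0.0412
I = P(1−P) = 0.04125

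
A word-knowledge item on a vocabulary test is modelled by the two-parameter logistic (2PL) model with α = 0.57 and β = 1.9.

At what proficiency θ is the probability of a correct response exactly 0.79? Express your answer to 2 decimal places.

P(θ) = 1 / (1 + exp(−α(θ − β)))
logit = ln(0.7900/0.2100) = 1.3249
θ = β + logit/(α) = 1.9 + 1.3249/0.5700 = 4.2244

4.22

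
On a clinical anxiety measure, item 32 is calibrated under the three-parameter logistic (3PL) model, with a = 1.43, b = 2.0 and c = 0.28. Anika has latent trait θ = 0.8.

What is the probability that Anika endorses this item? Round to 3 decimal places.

0.390

P(θ) = c + (1 − c) · 1 / (1 + exp(−a(θ − b)))
Exponent: 1.43 × (0.8 − 2.0) = -1.7160
1/(1 + e^{1.7160}) = 0.1524
P = 0.28 + 0.72 × 0.1524 = 0.3897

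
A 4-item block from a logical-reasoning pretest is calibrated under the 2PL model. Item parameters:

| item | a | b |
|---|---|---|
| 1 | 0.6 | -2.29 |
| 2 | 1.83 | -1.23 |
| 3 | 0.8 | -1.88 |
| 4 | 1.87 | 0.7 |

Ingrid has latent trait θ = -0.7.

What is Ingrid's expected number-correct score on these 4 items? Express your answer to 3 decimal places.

2.235

P(θ) = 1 / (1 + exp(−a(θ − b)))
P_1 = 1/(1+e^{-0.9540}) = 0.7219
P_2 = 1/(1+e^{-0.9699}) = 0.7251
P_3 = 1/(1+e^{-0.9440}) = 0.7199
P_4 = 1/(1+e^{2.6180}) = 0.0680
E[score] = 0.7219 + 0.7251 + 0.7199 + 0.0680 = 2.2349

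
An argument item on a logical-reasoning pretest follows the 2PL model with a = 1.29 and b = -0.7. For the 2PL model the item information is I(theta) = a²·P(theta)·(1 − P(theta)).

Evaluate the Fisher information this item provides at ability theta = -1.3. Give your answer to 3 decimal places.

0.359

P = 1/(1+e^{0.7740}) = 0.3156
P(1−P) = 0.3156 × 0.6844 = 0.2160
I = a² × P(1−P) = 1.29² × 0.2160 = 0.35945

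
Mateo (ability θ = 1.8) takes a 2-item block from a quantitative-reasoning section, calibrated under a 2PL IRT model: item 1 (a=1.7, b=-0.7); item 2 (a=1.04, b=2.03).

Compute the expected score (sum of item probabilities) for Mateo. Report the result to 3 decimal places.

P(θ) = 1 / (1 + exp(−a(θ − b)))
P_1 = 1/(1+e^{-4.2500}) = 0.9859
P_2 = 1/(1+e^{0.2392}) = 0.4405
E[score] = 0.9859 + 0.4405 = 1.4264

1.426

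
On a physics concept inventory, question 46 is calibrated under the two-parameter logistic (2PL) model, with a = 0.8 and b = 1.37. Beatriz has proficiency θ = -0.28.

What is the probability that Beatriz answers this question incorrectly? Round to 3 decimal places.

P(θ) = 1 / (1 + exp(−a(θ − b)))
Exponent: 0.8 × (-0.28 − 1.37) = -1.3200
1/(1 + e^{1.3200}) = 0.2108
P(incorrect) = 1 − 0.2108 = 0.7892

0.789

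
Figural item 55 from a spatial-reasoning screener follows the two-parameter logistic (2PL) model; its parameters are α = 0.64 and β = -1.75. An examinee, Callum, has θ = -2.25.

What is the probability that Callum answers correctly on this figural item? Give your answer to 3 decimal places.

0.421

P(θ) = 1 / (1 + exp(−α(θ − β)))
Exponent: 0.64 × (-2.25 − (-1.75)) = -0.3200
1/(1 + e^{0.3200}) = 0.4207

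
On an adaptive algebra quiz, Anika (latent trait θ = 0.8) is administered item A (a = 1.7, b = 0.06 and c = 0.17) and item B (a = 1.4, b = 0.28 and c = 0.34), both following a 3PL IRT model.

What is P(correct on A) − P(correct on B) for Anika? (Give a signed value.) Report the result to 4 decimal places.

0.0312

P(θ) = c + (1 − c) · 1 / (1 + exp(−a(θ − b)))
P_A = 0.8163
P_B = 0.7851
P_A − P_B = 0.0312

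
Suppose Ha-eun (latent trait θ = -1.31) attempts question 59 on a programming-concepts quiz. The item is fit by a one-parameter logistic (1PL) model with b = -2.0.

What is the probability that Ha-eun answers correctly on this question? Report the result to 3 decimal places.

P(θ) = 1 / (1 + exp(−(θ − b)))
Exponent: (-1.31 − (-2.0)) = 0.6900
1/(1 + e^{-0.6900}) = 0.6660
P = 0.6660

0.666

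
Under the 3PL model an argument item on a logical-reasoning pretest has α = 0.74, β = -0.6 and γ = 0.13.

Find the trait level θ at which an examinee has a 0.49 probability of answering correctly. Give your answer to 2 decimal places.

P(θ) = γ + (1 − γ) · 1 / (1 + exp(−α(θ − β)))
Remove guessing floor: (0.49 − 0.13)/(1 − 0.13) = 0.4138
logit = ln(0.4138/0.5862) = -0.3483
θ = β + logit/(α) = -0.6 + (-0.3483)/0.7400 = -1.0707

-1.07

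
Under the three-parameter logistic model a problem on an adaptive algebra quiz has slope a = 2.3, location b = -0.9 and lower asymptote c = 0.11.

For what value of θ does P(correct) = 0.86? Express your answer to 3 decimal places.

P(θ) = c + (1 − c) · 1 / (1 + exp(−a(θ − b)))
Remove guessing floor: (0.86 − 0.11)/(1 − 0.11) = 0.8427
logit = ln(0.8427/0.1573) = 1.6784
θ = b + logit/(a) = -0.9 + 1.6784/2.3000 = -0.1702

-0.170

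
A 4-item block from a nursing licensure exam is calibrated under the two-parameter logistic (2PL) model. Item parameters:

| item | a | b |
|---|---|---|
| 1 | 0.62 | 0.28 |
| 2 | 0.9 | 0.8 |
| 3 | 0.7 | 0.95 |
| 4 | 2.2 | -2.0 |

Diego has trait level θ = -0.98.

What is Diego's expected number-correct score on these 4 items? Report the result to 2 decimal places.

P(θ) = 1 / (1 + exp(−a(θ − b)))
P_1 = 1/(1+e^{0.7812}) = 0.3141
P_2 = 1/(1+e^{1.6020}) = 0.1677
P_3 = 1/(1+e^{1.3510}) = 0.2057
P_4 = 1/(1+e^{-2.2440}) = 0.9041
E[score] = 0.3141 + 0.1677 + 0.2057 + 0.9041 = 1.5916

1.59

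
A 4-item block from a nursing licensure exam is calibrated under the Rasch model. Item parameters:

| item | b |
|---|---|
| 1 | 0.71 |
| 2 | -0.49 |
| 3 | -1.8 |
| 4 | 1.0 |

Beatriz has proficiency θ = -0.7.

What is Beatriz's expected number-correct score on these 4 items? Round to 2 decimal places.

1.55

P(θ) = 1 / (1 + exp(−(θ − b)))
P_1 = 1/(1+e^{1.4100}) = 0.1962
P_2 = 1/(1+e^{0.2100}) = 0.4477
P_3 = 1/(1+e^{-1.1000}) = 0.7503
P_4 = 1/(1+e^{1.7000}) = 0.1545
E[score] = 0.1962 + 0.4477 + 0.7503 + 0.1545 = 1.5487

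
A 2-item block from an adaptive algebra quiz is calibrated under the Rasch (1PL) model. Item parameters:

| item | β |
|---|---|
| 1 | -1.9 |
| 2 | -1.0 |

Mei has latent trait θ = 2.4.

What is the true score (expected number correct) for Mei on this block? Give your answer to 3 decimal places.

P(θ) = 1 / (1 + exp(−(θ − β)))
P_1 = 1/(1+e^{-4.3000}) = 0.9866
P_2 = 1/(1+e^{-3.4000}) = 0.9677
E[score] = 0.9866 + 0.9677 = 1.9543

1.954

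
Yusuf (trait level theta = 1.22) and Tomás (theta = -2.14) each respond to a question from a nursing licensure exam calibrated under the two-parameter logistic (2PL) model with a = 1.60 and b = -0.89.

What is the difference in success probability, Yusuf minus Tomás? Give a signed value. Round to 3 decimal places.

0.848

P(theta) = 1 / (1 + exp(−a(theta − b)))
P(Yusuf) = 0.9669  [exponent 3.3760]
P(Tomás) = 0.1192  [exponent -2.0000]
Difference = 0.9669 − 0.1192 = 0.8477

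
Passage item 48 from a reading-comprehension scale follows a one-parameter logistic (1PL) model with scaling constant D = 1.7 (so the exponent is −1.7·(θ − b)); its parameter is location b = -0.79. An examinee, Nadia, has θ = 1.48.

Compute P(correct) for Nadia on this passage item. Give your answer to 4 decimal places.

0.9793

P(θ) = 1 / (1 + exp(−D·(θ − b)))
Exponent: 1.7 × (1.48 − (-0.79)) = 3.8590
1/(1 + e^{-3.8590}) = 0.9793
P = 0.9793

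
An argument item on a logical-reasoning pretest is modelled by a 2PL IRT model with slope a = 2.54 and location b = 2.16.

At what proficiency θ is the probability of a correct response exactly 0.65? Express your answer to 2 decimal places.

2.40

P(θ) = 1 / (1 + exp(−a(θ − b)))
logit = ln(0.6500/0.3500) = 0.6190
θ = b + logit/(a) = 2.16 + 0.6190/2.5400 = 2.4037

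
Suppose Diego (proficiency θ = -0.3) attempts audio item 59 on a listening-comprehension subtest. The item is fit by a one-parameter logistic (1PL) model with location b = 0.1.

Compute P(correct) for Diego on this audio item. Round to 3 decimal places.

P(θ) = 1 / (1 + exp(−(θ − b)))
Exponent: (-0.3 − 0.1) = -0.4000
1/(1 + e^{0.4000}) = 0.4013
P = 0.4013

0.401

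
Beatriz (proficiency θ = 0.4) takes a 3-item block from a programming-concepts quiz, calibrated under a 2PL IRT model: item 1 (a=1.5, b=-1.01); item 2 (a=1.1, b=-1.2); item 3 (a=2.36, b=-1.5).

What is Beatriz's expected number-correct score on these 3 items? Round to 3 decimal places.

P(θ) = 1 / (1 + exp(−a(θ − b)))
P_1 = 1/(1+e^{-2.1150}) = 0.8924
P_2 = 1/(1+e^{-1.7600}) = 0.8532
P_3 = 1/(1+e^{-4.4840}) = 0.9888
E[score] = 0.8924 + 0.8532 + 0.9888 = 2.7344

2.734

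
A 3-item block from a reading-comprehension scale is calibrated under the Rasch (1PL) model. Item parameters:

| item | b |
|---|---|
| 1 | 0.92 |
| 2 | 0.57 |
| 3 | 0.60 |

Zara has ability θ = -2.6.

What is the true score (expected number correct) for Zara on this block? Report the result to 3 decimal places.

0.108

P(θ) = 1 / (1 + exp(−(θ − b)))
P_1 = 1/(1+e^{3.5200}) = 0.0287
P_2 = 1/(1+e^{3.1700}) = 0.0403
P_3 = 1/(1+e^{3.2000}) = 0.0392
E[score] = 0.0287 + 0.0403 + 0.0392 = 0.1082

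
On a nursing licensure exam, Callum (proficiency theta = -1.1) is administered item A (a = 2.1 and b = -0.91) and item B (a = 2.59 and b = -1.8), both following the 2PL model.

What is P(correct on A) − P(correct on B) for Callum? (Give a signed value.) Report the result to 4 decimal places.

P(theta) = 1 / (1 + exp(−a(theta − b)))
P_A = 0.4016
P_B = 0.8597
P_A − P_B = -0.4582

-0.4582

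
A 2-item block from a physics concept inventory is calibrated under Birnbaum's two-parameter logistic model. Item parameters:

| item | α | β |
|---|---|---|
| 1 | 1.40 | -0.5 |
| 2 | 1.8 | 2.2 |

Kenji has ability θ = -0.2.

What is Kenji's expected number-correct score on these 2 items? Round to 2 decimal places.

P(θ) = 1 / (1 + exp(−α(θ − β)))
P_1 = 1/(1+e^{-0.4200}) = 0.6035
P_2 = 1/(1+e^{4.3200}) = 0.0131
E[score] = 0.6035 + 0.0131 = 0.6166

0.62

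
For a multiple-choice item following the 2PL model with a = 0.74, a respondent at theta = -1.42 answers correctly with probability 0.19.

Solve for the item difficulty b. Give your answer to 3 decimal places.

P(theta) = 1 / (1 + exp(−a(theta − b)))
logit(0.19) = ln(0.19/0.81) = -1.4500
b = theta − logit/(a) = -1.42 − (-1.4500)/0.7400 = 0.5395

0.539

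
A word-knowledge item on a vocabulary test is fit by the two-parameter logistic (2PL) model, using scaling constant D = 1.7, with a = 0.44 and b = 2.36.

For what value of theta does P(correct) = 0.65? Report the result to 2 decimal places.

3.19

P(theta) = 1 / (1 + exp(−D·a(theta − b)))
logit = ln(0.6500/0.3500) = 0.6190
theta = b + logit/(1.7·a) = 2.36 + 0.6190/0.7480 = 3.1876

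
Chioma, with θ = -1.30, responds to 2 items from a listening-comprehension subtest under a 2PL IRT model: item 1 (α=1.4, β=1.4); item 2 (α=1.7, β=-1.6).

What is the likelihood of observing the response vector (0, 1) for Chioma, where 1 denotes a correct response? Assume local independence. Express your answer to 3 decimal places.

0.611

P(θ) = 1 / (1 + exp(−α(θ − β)))
P_1 = 1/(1+e^{3.7800}) = 0.0223
P_2 = 1/(1+e^{-0.5100}) = 0.6248
L = (1−P_1) × P_2 = 0.9777 × 0.6248 = 0.61086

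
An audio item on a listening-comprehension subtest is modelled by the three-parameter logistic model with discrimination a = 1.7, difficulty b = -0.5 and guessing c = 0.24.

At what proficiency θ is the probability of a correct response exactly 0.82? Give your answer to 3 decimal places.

P(θ) = c + (1 − c) · 1 / (1 + exp(−a(θ − b)))
Remove guessing floor: (0.82 − 0.24)/(1 − 0.24) = 0.7632
logit = ln(0.7632/0.2368) = 1.1701
θ = b + logit/(a) = -0.5 + 1.1701/1.7000 = 0.1883

0.188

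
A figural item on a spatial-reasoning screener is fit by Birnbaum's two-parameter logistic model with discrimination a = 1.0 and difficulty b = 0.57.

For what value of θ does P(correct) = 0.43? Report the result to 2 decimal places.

0.29

P(θ) = 1 / (1 + exp(−a(θ − b)))
logit = ln(0.4300/0.5700) = -0.2819
θ = b + logit/(a) = 0.57 + (-0.2819)/1.0000 = 0.2881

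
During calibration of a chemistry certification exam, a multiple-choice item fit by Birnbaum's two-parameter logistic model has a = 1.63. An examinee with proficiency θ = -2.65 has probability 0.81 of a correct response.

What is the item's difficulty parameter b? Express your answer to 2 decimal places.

-3.54

P(θ) = 1 / (1 + exp(−a(θ − b)))
logit(0.81) = ln(0.81/0.19) = 1.4500
b = θ − logit/(a) = -2.65 − 1.4500/1.6300 = -3.5396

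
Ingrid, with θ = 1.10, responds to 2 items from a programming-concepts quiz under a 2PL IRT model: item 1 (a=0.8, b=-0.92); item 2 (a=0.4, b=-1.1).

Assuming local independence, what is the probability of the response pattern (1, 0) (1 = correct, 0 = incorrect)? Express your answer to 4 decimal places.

P(θ) = 1 / (1 + exp(−a(θ − b)))
P_1 = 1/(1+e^{-1.6160}) = 0.8342
P_2 = 1/(1+e^{-0.8800}) = 0.7068
L = P_1 × (1−P_2) = 0.8342 × 0.2932 = 0.24458

0.2446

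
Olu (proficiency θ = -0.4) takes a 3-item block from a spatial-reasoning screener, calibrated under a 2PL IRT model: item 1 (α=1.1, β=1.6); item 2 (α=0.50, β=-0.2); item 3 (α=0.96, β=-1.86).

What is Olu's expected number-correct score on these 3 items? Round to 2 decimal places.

1.38

P(θ) = 1 / (1 + exp(−α(θ − β)))
P_1 = 1/(1+e^{2.2000}) = 0.0998
P_2 = 1/(1+e^{0.1000}) = 0.4750
P_3 = 1/(1+e^{-1.4016}) = 0.8024
E[score] = 0.0998 + 0.4750 + 0.8024 = 1.3772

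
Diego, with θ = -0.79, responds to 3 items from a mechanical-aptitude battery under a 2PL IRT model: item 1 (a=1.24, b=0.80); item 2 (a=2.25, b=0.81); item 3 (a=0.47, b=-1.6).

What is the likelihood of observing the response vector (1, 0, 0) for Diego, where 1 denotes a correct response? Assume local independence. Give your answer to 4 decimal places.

P(θ) = 1 / (1 + exp(−a(θ − b)))
P_1 = 1/(1+e^{1.9716}) = 0.1222
P_2 = 1/(1+e^{3.6000}) = 0.0266
P_3 = 1/(1+e^{-0.3807}) = 0.5940
L = P_1 × (1−P_2) × (1−P_3) = 0.1222 × 0.9734 × 0.4060 = 0.04830

0.0483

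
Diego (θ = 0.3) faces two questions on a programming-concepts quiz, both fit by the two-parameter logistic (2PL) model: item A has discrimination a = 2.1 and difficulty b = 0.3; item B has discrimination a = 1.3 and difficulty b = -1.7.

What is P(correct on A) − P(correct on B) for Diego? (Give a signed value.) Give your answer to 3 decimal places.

P(θ) = 1 / (1 + exp(−a(θ − b)))
P_A = 0.5000
P_B = 0.9309
P_A − P_B = -0.4309

-0.431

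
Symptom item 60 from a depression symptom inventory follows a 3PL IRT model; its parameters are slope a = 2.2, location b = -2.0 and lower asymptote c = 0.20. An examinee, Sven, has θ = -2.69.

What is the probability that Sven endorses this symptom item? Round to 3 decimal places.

0.344

P(θ) = c + (1 − c) · 1 / (1 + exp(−a(θ − b)))
Exponent: 2.2 × (-2.69 − (-2.0)) = -1.5180
1/(1 + e^{1.5180}) = 0.1798
P = 0.20 + 0.80 × 0.1798 = 0.3438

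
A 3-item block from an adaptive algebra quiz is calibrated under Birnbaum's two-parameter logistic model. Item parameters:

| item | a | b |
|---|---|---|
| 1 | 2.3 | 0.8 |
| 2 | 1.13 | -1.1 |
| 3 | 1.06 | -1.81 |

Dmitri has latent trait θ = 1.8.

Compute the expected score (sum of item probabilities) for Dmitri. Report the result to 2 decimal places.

P(θ) = 1 / (1 + exp(−a(θ − b)))
P_1 = 1/(1+e^{-2.3000}) = 0.9089
P_2 = 1/(1+e^{-3.2770}) = 0.9636
P_3 = 1/(1+e^{-3.8266}) = 0.9787
E[score] = 0.9089 + 0.9636 + 0.9787 = 2.8512

2.85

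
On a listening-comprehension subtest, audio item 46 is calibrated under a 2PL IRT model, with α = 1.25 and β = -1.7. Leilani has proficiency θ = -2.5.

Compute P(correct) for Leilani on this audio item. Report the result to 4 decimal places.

P(θ) = 1 / (1 + exp(−α(θ − β)))
Exponent: 1.25 × (-2.5 − (-1.7)) = -1.0000
1/(1 + e^{1.0000}) = 0.2689

0.2689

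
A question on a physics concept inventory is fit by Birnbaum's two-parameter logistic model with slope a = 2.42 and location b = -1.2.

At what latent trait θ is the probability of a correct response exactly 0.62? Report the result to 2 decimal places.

P(θ) = 1 / (1 + exp(−a(θ − b)))
logit = ln(0.6200/0.3800) = 0.4895
θ = b + logit/(a) = -1.2 + 0.4895/2.4200 = -0.9977

-1.00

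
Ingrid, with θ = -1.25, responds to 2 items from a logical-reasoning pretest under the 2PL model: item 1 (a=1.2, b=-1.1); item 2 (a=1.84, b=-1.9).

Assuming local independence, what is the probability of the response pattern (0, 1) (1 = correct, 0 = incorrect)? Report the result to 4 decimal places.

0.4184

P(θ) = 1 / (1 + exp(−a(θ − b)))
P_1 = 1/(1+e^{0.1800}) = 0.4551
P_2 = 1/(1+e^{-1.1960}) = 0.7678
L = (1−P_1) × P_2 = 0.5449 × 0.7678 = 0.41836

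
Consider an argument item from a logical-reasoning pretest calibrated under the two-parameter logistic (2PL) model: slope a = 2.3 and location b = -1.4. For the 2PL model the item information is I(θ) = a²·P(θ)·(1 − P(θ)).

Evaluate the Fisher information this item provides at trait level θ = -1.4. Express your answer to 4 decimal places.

1.3225

P = 1/(1+e^{0.0000}) = 0.5000
P(1−P) = 0.5000 × 0.5000 = 0.2500
I = a² × P(1−P) = 2.3² × 0.2500 = 1.32250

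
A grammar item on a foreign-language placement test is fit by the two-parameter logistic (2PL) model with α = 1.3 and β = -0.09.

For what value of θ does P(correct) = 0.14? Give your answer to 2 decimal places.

P(θ) = 1 / (1 + exp(−α(θ − β)))
logit = ln(0.1400/0.8600) = -1.8153
θ = β + logit/(α) = -0.09 + (-1.8153)/1.3000 = -1.4864

-1.49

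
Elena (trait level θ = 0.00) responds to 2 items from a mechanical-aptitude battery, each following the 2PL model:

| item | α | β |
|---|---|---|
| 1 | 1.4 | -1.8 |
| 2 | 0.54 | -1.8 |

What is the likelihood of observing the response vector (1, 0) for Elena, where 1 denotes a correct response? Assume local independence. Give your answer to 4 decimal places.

0.2540

P(θ) = 1 / (1 + exp(−α(θ − β)))
P_1 = 1/(1+e^{-2.5200}) = 0.9255
P_2 = 1/(1+e^{-0.9720}) = 0.7255
L = P_1 × (1−P_2) = 0.9255 × 0.2745 = 0.25404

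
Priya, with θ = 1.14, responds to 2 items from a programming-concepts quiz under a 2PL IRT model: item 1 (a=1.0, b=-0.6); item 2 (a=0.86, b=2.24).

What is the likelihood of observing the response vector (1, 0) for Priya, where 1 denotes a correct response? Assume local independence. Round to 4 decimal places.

0.6128

P(θ) = 1 / (1 + exp(−a(θ − b)))
P_1 = 1/(1+e^{-1.7400}) = 0.8507
P_2 = 1/(1+e^{0.9460}) = 0.2797
L = P_1 × (1−P_2) = 0.8507 × 0.7203 = 0.61276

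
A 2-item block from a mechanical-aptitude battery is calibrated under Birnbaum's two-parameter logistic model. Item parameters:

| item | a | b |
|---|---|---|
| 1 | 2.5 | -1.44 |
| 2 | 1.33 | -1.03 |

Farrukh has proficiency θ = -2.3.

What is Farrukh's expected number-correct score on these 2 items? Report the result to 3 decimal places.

P(θ) = 1 / (1 + exp(−a(θ − b)))
P_1 = 1/(1+e^{2.1500}) = 0.1043
P_2 = 1/(1+e^{1.6891}) = 0.1559
E[score] = 0.1043 + 0.1559 = 0.2602

0.260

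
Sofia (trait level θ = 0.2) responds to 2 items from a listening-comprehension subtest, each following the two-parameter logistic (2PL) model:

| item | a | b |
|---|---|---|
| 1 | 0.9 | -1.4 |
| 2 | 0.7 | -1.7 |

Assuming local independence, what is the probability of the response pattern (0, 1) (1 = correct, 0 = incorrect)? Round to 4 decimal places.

P(θ) = 1 / (1 + exp(−a(θ − b)))
P_1 = 1/(1+e^{-1.4400}) = 0.8085
P_2 = 1/(1+e^{-1.3300}) = 0.7908
L = (1−P_1) × P_2 = 0.1915 × 0.7908 = 0.15148

0.1515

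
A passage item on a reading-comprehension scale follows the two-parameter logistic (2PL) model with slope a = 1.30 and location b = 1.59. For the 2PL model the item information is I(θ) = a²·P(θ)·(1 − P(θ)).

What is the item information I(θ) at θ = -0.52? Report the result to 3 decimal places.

P = 1/(1+e^{2.7430}) = 0.0605
P(1−P) = 0.0605 × 0.9395 = 0.0568
I = a² × P(1−P) = 1.30² × 0.0568 = 0.09603

0.096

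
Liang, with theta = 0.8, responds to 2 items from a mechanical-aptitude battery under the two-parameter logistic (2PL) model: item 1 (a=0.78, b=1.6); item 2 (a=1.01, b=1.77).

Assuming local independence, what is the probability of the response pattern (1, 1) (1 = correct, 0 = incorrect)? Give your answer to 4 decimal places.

0.0952

P(theta) = 1 / (1 + exp(−a(theta − b)))
P_1 = 1/(1+e^{0.6240}) = 0.3489
P_2 = 1/(1+e^{0.9797}) = 0.2730
L = P_1 × P_2 = 0.3489 × 0.2730 = 0.09523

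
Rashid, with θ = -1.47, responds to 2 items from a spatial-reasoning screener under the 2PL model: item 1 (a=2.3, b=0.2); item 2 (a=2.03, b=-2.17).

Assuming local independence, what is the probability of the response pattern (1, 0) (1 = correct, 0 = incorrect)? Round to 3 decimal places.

0.004

P(θ) = 1 / (1 + exp(−a(θ − b)))
P_1 = 1/(1+e^{3.8410}) = 0.0210
P_2 = 1/(1+e^{-1.4210}) = 0.8055
L = P_1 × (1−P_2) = 0.0210 × 0.1945 = 0.00409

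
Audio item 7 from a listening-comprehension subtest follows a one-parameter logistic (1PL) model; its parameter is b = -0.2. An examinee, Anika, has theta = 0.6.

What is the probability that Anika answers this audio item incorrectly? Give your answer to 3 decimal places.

P(theta) = 1 / (1 + exp(−(theta − b)))
Exponent: (0.6 − (-0.2)) = 0.8000
1/(1 + e^{-0.8000}) = 0.6900
P = 0.6900
P(incorrect) = 1 − 0.6900 = 0.3100

0.310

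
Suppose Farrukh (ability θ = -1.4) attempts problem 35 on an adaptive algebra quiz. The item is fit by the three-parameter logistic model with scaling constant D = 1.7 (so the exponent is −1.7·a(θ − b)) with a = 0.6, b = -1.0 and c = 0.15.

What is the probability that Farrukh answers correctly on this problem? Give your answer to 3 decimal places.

0.489

P(θ) = c + (1 − c) · 1 / (1 + exp(−D·a(θ − b)))
Exponent: 1.7 × 0.6 × (-1.4 − (-1.0)) = -0.4080
1/(1 + e^{0.4080}) = 0.3994
P = 0.15 + 0.85 × 0.3994 = 0.4895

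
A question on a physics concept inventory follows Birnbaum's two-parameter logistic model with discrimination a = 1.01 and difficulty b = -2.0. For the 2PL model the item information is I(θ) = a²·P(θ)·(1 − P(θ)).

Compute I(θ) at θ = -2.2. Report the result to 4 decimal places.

P = 1/(1+e^{0.2020}) = 0.4497
P(1−P) = 0.4497 × 0.5503 = 0.2475
I = a² × P(1−P) = 1.01² × 0.2475 = 0.25244

0.2524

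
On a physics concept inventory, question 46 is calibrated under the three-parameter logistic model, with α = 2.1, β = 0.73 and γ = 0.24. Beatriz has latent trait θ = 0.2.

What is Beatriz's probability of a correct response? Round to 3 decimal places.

0.428

P(θ) = γ + (1 − γ) · 1 / (1 + exp(−α(θ − β)))
Exponent: 2.1 × (0.2 − 0.73) = -1.1130
1/(1 + e^{1.1130}) = 0.2473
P = 0.24 + 0.76 × 0.2473 = 0.4280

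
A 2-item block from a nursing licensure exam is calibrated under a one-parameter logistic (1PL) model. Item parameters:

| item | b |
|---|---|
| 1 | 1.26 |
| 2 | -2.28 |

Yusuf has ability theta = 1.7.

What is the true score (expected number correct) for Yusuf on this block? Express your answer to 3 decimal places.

P(theta) = 1 / (1 + exp(−(theta − b)))
P_1 = 1/(1+e^{-0.4400}) = 0.6083
P_2 = 1/(1+e^{-3.9800}) = 0.9817
E[score] = 0.6083 + 0.9817 = 1.5899

1.590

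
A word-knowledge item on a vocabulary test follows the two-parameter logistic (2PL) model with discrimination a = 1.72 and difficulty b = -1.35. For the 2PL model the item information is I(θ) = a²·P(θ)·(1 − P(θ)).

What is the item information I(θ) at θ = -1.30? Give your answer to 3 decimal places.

P = 1/(1+e^{-0.0860}) = 0.5215
P(1−P) = 0.5215 × 0.4785 = 0.2495
I = a² × P(1−P) = 1.72² × 0.2495 = 0.73823

0.738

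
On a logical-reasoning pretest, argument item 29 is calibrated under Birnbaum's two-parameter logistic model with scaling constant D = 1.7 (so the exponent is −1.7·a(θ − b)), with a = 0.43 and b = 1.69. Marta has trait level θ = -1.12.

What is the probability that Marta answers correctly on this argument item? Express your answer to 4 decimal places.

0.1136

P(θ) = 1 / (1 + exp(−D·a(θ − b)))
Exponent: 1.7 × 0.43 × (-1.12 − 1.69) = -2.0541
1/(1 + e^{2.0541}) = 0.1136
P = 0.1136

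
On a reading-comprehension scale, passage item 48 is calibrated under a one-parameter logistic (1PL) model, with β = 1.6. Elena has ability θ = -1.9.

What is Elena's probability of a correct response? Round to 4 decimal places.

0.0293

P(θ) = 1 / (1 + exp(−(θ − β)))
Exponent: (-1.9 − 1.6) = -3.5000
1/(1 + e^{3.5000}) = 0.0293
P = 0.0293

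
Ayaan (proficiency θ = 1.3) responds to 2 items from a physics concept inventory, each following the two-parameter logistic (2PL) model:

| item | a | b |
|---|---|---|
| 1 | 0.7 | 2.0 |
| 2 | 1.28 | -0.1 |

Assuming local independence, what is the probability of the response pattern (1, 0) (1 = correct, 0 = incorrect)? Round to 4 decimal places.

0.0543

P(θ) = 1 / (1 + exp(−a(θ − b)))
P_1 = 1/(1+e^{0.4900}) = 0.3799
P_2 = 1/(1+e^{-1.7920}) = 0.8572
L = P_1 × (1−P_2) = 0.3799 × 0.1428 = 0.05426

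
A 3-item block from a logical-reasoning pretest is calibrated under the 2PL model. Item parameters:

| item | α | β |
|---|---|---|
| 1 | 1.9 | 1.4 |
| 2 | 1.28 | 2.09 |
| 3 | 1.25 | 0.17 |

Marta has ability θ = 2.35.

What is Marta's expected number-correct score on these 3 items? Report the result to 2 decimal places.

P(θ) = 1 / (1 + exp(−α(θ − β)))
P_1 = 1/(1+e^{-1.8050}) = 0.8588
P_2 = 1/(1+e^{-0.3328}) = 0.5824
P_3 = 1/(1+e^{-2.7250}) = 0.9385
E[score] = 0.8588 + 0.5824 + 0.9385 = 2.3797

2.38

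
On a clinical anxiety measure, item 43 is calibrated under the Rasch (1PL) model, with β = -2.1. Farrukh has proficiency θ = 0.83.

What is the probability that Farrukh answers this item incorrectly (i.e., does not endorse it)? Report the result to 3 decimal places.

P(θ) = 1 / (1 + exp(−(θ − β)))
Exponent: (0.83 − (-2.1)) = 2.9300
1/(1 + e^{-2.9300}) = 0.9493
P = 0.9493
P(incorrect) = 1 − 0.9493 = 0.0507

0.051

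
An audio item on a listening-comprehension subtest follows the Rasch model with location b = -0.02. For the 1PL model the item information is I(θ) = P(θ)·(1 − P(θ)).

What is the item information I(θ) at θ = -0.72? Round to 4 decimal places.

P = 1/(1+e^{0.7000}) = 0.3318
P(1−P) = 0.3318 × 0.6682 = 0.2217
I = P(1−P) = 0.22171

0.2217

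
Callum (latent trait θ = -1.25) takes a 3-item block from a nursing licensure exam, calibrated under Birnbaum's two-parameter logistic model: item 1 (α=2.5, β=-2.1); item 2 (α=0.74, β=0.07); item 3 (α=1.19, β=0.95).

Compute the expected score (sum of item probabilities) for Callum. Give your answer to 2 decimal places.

P(θ) = 1 / (1 + exp(−α(θ − β)))
P_1 = 1/(1+e^{-2.1250}) = 0.8933
P_2 = 1/(1+e^{0.9768}) = 0.2735
P_3 = 1/(1+e^{2.6180}) = 0.0680
E[score] = 0.8933 + 0.2735 + 0.0680 = 1.2348

1.23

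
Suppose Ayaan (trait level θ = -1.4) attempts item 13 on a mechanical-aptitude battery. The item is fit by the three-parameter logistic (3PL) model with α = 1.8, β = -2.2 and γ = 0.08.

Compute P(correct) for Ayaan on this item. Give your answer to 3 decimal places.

P(θ) = γ + (1 − γ) · 1 / (1 + exp(−α(θ − β)))
Exponent: 1.8 × (-1.4 − (-2.2)) = 1.4400
1/(1 + e^{-1.4400}) = 0.8085
P = 0.08 + 0.92 × 0.8085 = 0.8238

0.824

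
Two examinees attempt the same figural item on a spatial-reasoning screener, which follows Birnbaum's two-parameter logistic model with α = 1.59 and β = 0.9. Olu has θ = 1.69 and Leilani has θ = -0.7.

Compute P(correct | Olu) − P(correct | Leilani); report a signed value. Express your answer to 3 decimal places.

0.706

P(θ) = 1 / (1 + exp(−α(θ − β)))
P(Olu) = 0.7784  [exponent 1.2561]
P(Leilani) = 0.0728  [exponent -2.5440]
Difference = 0.7784 − 0.0728 = 0.7055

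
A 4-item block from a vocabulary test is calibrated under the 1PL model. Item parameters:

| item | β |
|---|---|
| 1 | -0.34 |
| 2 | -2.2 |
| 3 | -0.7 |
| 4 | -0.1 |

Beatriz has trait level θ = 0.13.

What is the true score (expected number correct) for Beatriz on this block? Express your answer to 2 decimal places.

2.78

P(θ) = 1 / (1 + exp(−(θ − β)))
P_1 = 1/(1+e^{-0.4700}) = 0.6154
P_2 = 1/(1+e^{-2.3300}) = 0.9113
P_3 = 1/(1+e^{-0.8300}) = 0.6964
P_4 = 1/(1+e^{-0.2300}) = 0.5572
E[score] = 0.6154 + 0.9113 + 0.6964 + 0.5572 = 2.7803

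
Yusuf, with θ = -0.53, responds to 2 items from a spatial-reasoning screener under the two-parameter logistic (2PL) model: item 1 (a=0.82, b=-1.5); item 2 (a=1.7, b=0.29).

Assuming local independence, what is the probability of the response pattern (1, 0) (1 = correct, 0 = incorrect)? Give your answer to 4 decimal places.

0.5520

P(θ) = 1 / (1 + exp(−a(θ − b)))
P_1 = 1/(1+e^{-0.7954}) = 0.6890
P_2 = 1/(1+e^{1.3940}) = 0.1988
L = P_1 × (1−P_2) = 0.6890 × 0.8012 = 0.55204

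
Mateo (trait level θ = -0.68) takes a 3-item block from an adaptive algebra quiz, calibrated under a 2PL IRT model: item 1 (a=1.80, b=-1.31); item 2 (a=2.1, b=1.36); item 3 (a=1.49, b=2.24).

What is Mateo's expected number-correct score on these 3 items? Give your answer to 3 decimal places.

P(θ) = 1 / (1 + exp(−a(θ − b)))
P_1 = 1/(1+e^{-1.1340}) = 0.7566
P_2 = 1/(1+e^{4.2840}) = 0.0136
P_3 = 1/(1+e^{4.3508}) = 0.0127
E[score] = 0.7566 + 0.0136 + 0.0127 = 0.7829

0.783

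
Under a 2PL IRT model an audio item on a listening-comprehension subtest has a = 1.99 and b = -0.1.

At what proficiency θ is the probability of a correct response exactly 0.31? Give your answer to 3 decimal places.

-0.502

P(θ) = 1 / (1 + exp(−a(θ − b)))
logit = ln(0.3100/0.6900) = -0.8001
θ = b + logit/(a) = -0.1 + (-0.8001)/1.9900 = -0.5021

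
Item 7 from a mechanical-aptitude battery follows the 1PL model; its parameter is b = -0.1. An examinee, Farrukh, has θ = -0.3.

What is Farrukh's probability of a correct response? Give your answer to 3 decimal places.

P(θ) = 1 / (1 + exp(−(θ − b)))
Exponent: (-0.3 − (-0.1)) = -0.2000
1/(1 + e^{0.2000}) = 0.4502
P = 0.4502

0.450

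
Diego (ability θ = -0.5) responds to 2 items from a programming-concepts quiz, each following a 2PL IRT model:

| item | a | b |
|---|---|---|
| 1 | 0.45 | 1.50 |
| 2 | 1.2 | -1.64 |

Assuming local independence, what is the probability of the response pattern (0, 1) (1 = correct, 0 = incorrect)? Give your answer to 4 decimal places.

P(θ) = 1 / (1 + exp(−a(θ − b)))
P_1 = 1/(1+e^{0.9000}) = 0.2891
P_2 = 1/(1+e^{-1.3680}) = 0.7971
L = (1−P_1) × P_2 = 0.7109 × 0.7971 = 0.56667

0.5667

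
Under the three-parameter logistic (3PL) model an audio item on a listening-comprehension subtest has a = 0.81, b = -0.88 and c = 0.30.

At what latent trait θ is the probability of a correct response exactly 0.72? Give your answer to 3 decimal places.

-0.379

P(θ) = c + (1 − c) · 1 / (1 + exp(−a(θ − b)))
Remove guessing floor: (0.72 − 0.30)/(1 − 0.30) = 0.6000
logit = ln(0.6000/0.4000) = 0.4055
θ = b + logit/(a) = -0.88 + 0.4055/0.8100 = -0.3794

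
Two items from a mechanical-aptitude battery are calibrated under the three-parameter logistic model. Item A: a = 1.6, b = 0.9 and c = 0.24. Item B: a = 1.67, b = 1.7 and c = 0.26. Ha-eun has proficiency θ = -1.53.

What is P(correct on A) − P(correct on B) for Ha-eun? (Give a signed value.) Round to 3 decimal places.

P(θ) = c + (1 − c) · 1 / (1 + exp(−a(θ − b)))
P_A = 0.2553
P_B = 0.2633
P_A − P_B = -0.0081

-0.008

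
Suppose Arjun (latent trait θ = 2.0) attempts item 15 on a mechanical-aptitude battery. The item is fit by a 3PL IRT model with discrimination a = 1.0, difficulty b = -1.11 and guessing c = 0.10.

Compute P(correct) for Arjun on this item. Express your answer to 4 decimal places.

P(θ) = c + (1 − c) · 1 / (1 + exp(−a(θ − b)))
Exponent: 1.0 × (2.0 − (-1.11)) = 3.1100
1/(1 + e^{-3.1100}) = 0.9573
P = 0.10 + 0.90 × 0.9573 = 0.9616

0.9616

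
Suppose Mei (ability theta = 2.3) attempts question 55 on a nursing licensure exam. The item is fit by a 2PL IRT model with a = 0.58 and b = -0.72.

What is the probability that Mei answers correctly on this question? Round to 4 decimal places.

0.8522

P(theta) = 1 / (1 + exp(−a(theta − b)))
Exponent: 0.58 × (2.3 − (-0.72)) = 1.7516
1/(1 + e^{-1.7516}) = 0.8522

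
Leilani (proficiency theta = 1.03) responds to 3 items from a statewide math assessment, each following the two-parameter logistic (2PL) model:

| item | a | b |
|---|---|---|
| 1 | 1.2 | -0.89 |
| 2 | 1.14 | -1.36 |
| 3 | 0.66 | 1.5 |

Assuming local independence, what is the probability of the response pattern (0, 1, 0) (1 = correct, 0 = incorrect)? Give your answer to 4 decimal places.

0.0492

P(theta) = 1 / (1 + exp(−a(theta − b)))
P_1 = 1/(1+e^{-2.3040}) = 0.9092
P_2 = 1/(1+e^{-2.7246}) = 0.9385
P_3 = 1/(1+e^{0.3102}) = 0.4231
L = (1−P_1) × P_2 × (1−P_3) = 0.0908 × 0.9385 × 0.5769 = 0.04916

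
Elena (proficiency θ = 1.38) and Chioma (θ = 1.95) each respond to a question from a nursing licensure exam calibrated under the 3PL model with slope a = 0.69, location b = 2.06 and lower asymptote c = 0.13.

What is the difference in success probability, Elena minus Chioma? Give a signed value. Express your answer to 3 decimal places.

-0.084

P(θ) = c + (1 − c) · 1 / (1 + exp(−a(θ − b)))
P(Elena) = 0.4648  [exponent -0.4692]
P(Chioma) = 0.5485  [exponent -0.0759]
Difference = 0.4648 − 0.5485 = -0.0837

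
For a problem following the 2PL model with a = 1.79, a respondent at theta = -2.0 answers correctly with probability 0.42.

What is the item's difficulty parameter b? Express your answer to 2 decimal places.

P(theta) = 1 / (1 + exp(−a(theta − b)))
logit(0.42) = ln(0.42/0.58) = -0.3228
b = theta − logit/(a) = -2.0 − (-0.3228)/1.7900 = -1.8197

-1.82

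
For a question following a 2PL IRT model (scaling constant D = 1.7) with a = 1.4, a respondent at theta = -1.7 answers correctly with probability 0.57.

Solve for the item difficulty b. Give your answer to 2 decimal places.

-1.82

P(theta) = 1 / (1 + exp(−D·a(theta − b)))
logit(0.57) = ln(0.57/0.43) = 0.2819
b = theta − logit/(1.7·a) = -1.7 − 0.2819/2.3800 = -1.8184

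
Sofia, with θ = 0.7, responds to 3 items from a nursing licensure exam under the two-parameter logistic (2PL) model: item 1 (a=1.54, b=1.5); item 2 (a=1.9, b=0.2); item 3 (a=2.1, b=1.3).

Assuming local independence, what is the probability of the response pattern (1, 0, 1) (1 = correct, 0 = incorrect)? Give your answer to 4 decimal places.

0.0139

P(θ) = 1 / (1 + exp(−a(θ − b)))
P_1 = 1/(1+e^{1.2320}) = 0.2258
P_2 = 1/(1+e^{-0.9500}) = 0.7211
P_3 = 1/(1+e^{1.2600}) = 0.2210
L = P_1 × (1−P_2) × P_3 = 0.2258 × 0.2789 × 0.2210 = 0.01392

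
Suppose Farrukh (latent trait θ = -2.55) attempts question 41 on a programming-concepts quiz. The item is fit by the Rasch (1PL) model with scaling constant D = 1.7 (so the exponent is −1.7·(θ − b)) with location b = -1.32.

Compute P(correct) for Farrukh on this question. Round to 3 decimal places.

P(θ) = 1 / (1 + exp(−D·(θ − b)))
Exponent: 1.7 × (-2.55 − (-1.32)) = -2.0910
1/(1 + e^{2.0910}) = 0.1100
P = 0.1100

0.110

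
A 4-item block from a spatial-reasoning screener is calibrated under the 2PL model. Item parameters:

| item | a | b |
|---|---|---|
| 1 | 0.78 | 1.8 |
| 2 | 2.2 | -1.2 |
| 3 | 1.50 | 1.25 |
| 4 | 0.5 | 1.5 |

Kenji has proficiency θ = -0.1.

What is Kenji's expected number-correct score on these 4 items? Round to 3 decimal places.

1.530

P(θ) = 1 / (1 + exp(−a(θ − b)))
P_1 = 1/(1+e^{1.4820}) = 0.1851
P_2 = 1/(1+e^{-2.4200}) = 0.9183
P_3 = 1/(1+e^{2.0250}) = 0.1166
P_4 = 1/(1+e^{0.8000}) = 0.3100
E[score] = 0.1851 + 0.9183 + 0.1166 + 0.3100 = 1.5301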